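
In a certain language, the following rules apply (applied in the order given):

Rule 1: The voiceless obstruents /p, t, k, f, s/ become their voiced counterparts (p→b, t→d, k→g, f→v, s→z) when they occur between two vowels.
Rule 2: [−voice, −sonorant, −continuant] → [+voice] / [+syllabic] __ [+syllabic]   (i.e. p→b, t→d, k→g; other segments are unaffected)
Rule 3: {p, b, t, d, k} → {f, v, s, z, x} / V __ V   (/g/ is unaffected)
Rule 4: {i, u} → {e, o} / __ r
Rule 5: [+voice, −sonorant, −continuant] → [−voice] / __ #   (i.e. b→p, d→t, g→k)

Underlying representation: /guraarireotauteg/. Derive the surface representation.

Rule 1 (intervocalic voicing): /t/ is a voiceless obstruent between vowels /o/ and /a/, so it voices to [d]. /t/ is a voiceless obstruent between vowels /u/ and /e/, so it voices to [d]. /guraarireotauteg/ → guraarireodaudeg.
Rule 2 (intervocalic voicing): no segment meets the environment; /guraarireodaudeg/ is unchanged.
Rule 3 (intervocalic spirantization): /d/ is a stop between vowels /o/ and /a/, so it spirantizes to the fricative [z]. /d/ is a stop between vowels /u/ and /e/, so it spirantizes to the fricative [z]. /guraarireodaudeg/ → guraarireozauzeg.
Rule 4 (pre-rhotic lowering): /u/ is a high vowel immediately before /r/, so it lowers to [o]. /i/ is a high vowel immediately before /r/, so it lowers to [e]. /guraarireozauzeg/ → goraarereozauzeg.
Rule 5 (final devoicing): /g/ is a voiced stop in word-final position, so it devoices to [k]. /goraarereozauzeg/ → goraarereozauzek.

goraarereozauzek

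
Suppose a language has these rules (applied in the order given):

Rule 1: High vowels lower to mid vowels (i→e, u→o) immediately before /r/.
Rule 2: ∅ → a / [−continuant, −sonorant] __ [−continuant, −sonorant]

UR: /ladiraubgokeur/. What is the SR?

Rule 1 (pre-rhotic lowering): /i/ is a high vowel immediately before /r/, so it lowers to [e]. /u/ is a high vowel immediately before /r/, so it lowers to [o]. /ladiraubgokeur/ → laderaubgokeor.
Rule 2 (stop-cluster a-epenthesis): /b/ and /g/ form a stop–stop cluster, so [a] is inserted between them. /laderaubgokeor/ → laderaubagokeor.

laderaubagokeor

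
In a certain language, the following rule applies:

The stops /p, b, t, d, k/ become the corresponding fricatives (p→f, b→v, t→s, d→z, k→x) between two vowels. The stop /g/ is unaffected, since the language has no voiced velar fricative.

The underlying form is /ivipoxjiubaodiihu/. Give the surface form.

ivifoxjiuvaoziihu

/p/ is a stop between vowels /i/ and /o/, so it spirantizes to the fricative [f].
/b/ is a stop between vowels /u/ and /a/, so it spirantizes to the fricative [v].
/d/ is a stop between vowels /o/ and /i/, so it spirantizes to the fricative [z].
Surface form: [ivifoxjiuvaoziihu].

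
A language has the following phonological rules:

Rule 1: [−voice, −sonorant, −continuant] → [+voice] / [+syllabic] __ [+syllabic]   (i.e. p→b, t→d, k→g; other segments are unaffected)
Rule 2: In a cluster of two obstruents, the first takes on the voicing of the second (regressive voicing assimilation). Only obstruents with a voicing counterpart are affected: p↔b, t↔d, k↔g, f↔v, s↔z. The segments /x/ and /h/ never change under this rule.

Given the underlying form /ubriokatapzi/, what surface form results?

ubriogadabzi

Rule 1 (intervocalic voicing): /k/ is a voiceless stop between vowels /o/ and /a/, so it voices to [g]. /t/ is a voiceless stop between vowels /a/ and /a/, so it voices to [d]. /ubriokatapzi/ → ubriogadapzi.
Rule 2 (regressive voicing assimilation): /p/ precedes the voiced obstruent /z/, so it voices to [b] by assimilation. /ubriogadapzi/ → ubriogadabzi.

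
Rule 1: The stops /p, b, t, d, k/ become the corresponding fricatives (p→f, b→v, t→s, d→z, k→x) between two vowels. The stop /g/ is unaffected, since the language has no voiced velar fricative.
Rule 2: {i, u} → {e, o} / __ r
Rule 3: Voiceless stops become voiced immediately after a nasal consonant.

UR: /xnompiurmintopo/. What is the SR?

xnombiormindofo

Rule 1 (intervocalic spirantization): /p/ is a stop between vowels /o/ and /o/, so it spirantizes to the fricative [f]. /xnompiurmintopo/ → xnompiurmintofo.
Rule 2 (pre-rhotic lowering): /u/ is a high vowel immediately before /r/, so it lowers to [o]. /xnompiurmintofo/ → xnompiormintofo.
Rule 3 (post-nasal voicing): /p/ is a voiceless stop immediately after the nasal /m/, so it voices to [b]. /t/ is a voiceless stop immediately after the nasal /n/, so it voices to [d]. /xnompiormintofo/ → xnombiormindofo.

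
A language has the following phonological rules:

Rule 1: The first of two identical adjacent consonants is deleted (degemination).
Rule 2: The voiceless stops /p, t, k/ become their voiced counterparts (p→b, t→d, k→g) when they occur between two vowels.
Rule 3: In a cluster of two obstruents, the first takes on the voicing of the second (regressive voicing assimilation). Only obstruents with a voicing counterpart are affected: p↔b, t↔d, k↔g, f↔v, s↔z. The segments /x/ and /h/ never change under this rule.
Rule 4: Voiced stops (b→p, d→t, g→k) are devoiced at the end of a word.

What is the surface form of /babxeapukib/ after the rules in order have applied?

bapxeabugip

Rule 1 (degemination): no segment meets the environment; /babxeapukib/ is unchanged.
Rule 2 (intervocalic voicing): /p/ is a voiceless stop between vowels /a/ and /u/, so it voices to [b]. /k/ is a voiceless stop between vowels /u/ and /i/, so it voices to [g]. /babxeapukib/ → babxeabugib.
Rule 3 (regressive voicing assimilation): /b/ precedes the voiceless obstruent /x/, so it devoices to [p] by assimilation. /babxeabugib/ → bapxeabugib.
Rule 4 (final devoicing): /b/ is a voiced stop in word-final position, so it devoices to [p]. /bapxeabugib/ → bapxeabugip.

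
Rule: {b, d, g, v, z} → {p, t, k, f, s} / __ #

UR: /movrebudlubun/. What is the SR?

movrebudlubun

No segment of /movrebudlubun/ meets the structural description of the rule, so the form surfaces unchanged.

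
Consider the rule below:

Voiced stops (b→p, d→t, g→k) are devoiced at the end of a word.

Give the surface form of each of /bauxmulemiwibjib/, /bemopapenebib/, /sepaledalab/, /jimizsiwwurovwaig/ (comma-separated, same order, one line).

/bauxmulemiwibjib/: /b/ is a voiced stop in word-final position, so it devoices to [p]. → [bauxmulemiwibjip].
/bemopapenebib/: /b/ is a voiced stop in word-final position, so it devoices to [p]. → [bemopapenebip].
/sepaledalab/: /b/ is a voiced stop in word-final position, so it devoices to [p]. → [sepaledalap].
/jimizsiwwurovwaig/: /g/ is a voiced stop in word-final position, so it devoices to [k]. → [jimizsiwwurovwaik].

bauxmulemiwibjip, bemopapenebip, sepaledalap, jimizsiwwurovwaik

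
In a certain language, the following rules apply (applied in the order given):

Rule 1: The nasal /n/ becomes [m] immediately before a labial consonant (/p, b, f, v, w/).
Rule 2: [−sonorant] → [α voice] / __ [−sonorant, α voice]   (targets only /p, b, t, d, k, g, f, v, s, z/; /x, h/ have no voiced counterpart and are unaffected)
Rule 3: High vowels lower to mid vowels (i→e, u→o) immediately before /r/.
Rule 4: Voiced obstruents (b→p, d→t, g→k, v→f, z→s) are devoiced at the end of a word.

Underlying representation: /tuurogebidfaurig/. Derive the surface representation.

tuorogebitfaorik

Rule 1 (nasal place assimilation): no segment meets the environment; /tuurogebidfaurig/ is unchanged.
Rule 2 (regressive voicing assimilation): /d/ precedes the voiceless obstruent /f/, so it devoices to [t] by assimilation. /tuurogebidfaurig/ → tuurogebitfaurig.
Rule 3 (pre-rhotic lowering): /u/ is a high vowel immediately before /r/, so it lowers to [o]. /u/ is a high vowel immediately before /r/, so it lowers to [o]. /tuurogebitfaurig/ → tuorogebitfaorig.
Rule 4 (final devoicing): /g/ is a voiced obstruent in word-final position, so it devoices to [k]. /tuorogebitfaorig/ → tuorogebitfaorik.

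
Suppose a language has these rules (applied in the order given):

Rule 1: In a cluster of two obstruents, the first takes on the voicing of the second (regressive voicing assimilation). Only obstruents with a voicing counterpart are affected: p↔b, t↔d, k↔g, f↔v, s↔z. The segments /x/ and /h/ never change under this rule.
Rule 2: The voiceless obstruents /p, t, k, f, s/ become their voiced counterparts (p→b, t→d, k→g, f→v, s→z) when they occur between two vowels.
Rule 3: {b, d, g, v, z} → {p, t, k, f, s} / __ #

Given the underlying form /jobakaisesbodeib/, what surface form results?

jobagaizezbodeip

Rule 1 (regressive voicing assimilation): /s/ precedes the voiced obstruent /b/, so it voices to [z] by assimilation. /jobakaisesbodeib/ → jobakaisezbodeib.
Rule 2 (intervocalic voicing): /k/ is a voiceless obstruent between vowels /a/ and /a/, so it voices to [g]. /s/ is a voiceless obstruent between vowels /i/ and /e/, so it voices to [z]. /jobakaisezbodeib/ → jobagaizezbodeib.
Rule 3 (final devoicing): /b/ is a voiced obstruent in word-final position, so it devoices to [p]. /jobagaizezbodeib/ → jobagaizezbodeip.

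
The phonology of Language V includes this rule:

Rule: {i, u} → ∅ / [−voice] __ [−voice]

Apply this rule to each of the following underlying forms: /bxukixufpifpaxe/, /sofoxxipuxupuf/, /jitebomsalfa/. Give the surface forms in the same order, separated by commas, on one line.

/bxukixufpifpaxe/: /u/ is a high vowel flanked by voiceless consonants /x/ and /k/, so it deletes. /i/ is a high vowel flanked by voiceless consonants /k/ and /x/, so it deletes. /u/ is a high vowel flanked by voiceless consonants /x/ and /f/, so it deletes. /i/ is a high vowel flanked by voiceless consonants /p/ and /f/, so it deletes. → [bxkxfpfpaxe].
/sofoxxipuxupuf/: /i/ is a high vowel flanked by voiceless consonants /x/ and /p/, so it deletes. /u/ is a high vowel flanked by voiceless consonants /p/ and /x/, so it deletes. /u/ is a high vowel flanked by voiceless consonants /x/ and /p/, so it deletes. /u/ is a high vowel flanked by voiceless consonants /p/ and /f/, so it deletes. → [sofoxxpxpf].
/jitebomsalfa/: the rule's environment is not met; surfaces unchanged as [jitebomsalfa].

bxkxfpfpaxe, sofoxxpxpf, jitebomsalfa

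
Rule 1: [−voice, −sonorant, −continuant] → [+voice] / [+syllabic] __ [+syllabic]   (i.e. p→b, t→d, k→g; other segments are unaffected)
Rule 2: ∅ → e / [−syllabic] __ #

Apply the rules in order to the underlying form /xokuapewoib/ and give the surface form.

Rule 1 (intervocalic voicing): /k/ is a voiceless stop between vowels /o/ and /u/, so it voices to [g]. /p/ is a voiceless stop between vowels /a/ and /e/, so it voices to [b]. /xokuapewoib/ → xoguabewoib.
Rule 2 (final e-epenthesis): the form ends in the consonant /b/, so [e] is inserted word-finally. /xoguabewoib/ → xoguabewoibe.

xoguabewoibe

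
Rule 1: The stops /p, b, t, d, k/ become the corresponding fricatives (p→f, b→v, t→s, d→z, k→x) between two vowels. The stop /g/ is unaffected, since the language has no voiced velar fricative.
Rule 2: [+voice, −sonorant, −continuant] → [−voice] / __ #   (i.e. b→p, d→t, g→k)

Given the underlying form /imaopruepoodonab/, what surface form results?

Rule 1 (intervocalic spirantization): /p/ is a stop between vowels /e/ and /o/, so it spirantizes to the fricative [f]. /d/ is a stop between vowels /o/ and /o/, so it spirantizes to the fricative [z]. /imaopruepoodonab/ → imaopruefoozonab.
Rule 2 (final devoicing): /b/ is a voiced stop in word-final position, so it devoices to [p]. /imaopruefoozonab/ → imaopruefoozonap.

imaopruefoozonap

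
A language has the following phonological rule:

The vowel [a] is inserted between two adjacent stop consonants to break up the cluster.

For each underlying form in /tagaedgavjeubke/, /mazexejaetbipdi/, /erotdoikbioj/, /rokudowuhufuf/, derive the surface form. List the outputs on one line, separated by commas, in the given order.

tagaedagavjeubake, mazexejaetabipadi, erotadoikabioj, rokudowuhufuf

/tagaedgavjeubke/: /d/ and /g/ form a stop–stop cluster, so [a] is inserted between them. /b/ and /k/ form a stop–stop cluster, so [a] is inserted between them. → [tagaedagavjeubake].
/mazexejaetbipdi/: /t/ and /b/ form a stop–stop cluster, so [a] is inserted between them. /p/ and /d/ form a stop–stop cluster, so [a] is inserted between them. → [mazexejaetabipadi].
/erotdoikbioj/: /t/ and /d/ form a stop–stop cluster, so [a] is inserted between them. /k/ and /b/ form a stop–stop cluster, so [a] is inserted between them. → [erotadoikabioj].
/rokudowuhufuf/: the rule's environment is not met; surfaces unchanged as [rokudowuhufuf].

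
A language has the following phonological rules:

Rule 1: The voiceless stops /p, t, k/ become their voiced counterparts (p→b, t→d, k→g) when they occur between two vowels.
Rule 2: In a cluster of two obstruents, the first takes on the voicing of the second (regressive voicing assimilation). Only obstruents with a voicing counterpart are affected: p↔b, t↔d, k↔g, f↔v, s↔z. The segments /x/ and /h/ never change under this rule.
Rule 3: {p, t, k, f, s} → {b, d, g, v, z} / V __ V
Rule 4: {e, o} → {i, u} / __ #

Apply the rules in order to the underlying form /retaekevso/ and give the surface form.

redaegefsu

Rule 1 (intervocalic voicing): /t/ is a voiceless stop between vowels /e/ and /a/, so it voices to [d]. /k/ is a voiceless stop between vowels /e/ and /e/, so it voices to [g]. /retaekevso/ → redaegevso.
Rule 2 (regressive voicing assimilation): /v/ precedes the voiceless obstruent /s/, so it devoices to [f] by assimilation. /redaegevso/ → redaegefso.
Rule 3 (intervocalic voicing): no segment meets the environment; /redaegefso/ is unchanged.
Rule 4 (final vowel raising): /o/ is a mid vowel in word-final position, so it raises to [u]. /redaegefso/ → redaegefsu.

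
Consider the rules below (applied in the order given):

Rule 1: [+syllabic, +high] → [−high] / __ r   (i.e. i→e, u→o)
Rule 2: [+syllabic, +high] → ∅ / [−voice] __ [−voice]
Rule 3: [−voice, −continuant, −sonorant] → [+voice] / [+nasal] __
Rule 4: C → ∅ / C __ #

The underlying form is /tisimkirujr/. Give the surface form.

Rule 1 (pre-rhotic lowering): /i/ is a high vowel immediately before /r/, so it lowers to [e]. /tisimkirujr/ → tisimkerujr.
Rule 2 (high vowel syncope): /i/ is a high vowel flanked by voiceless consonants /t/ and /s/, so it deletes. /tisimkerujr/ → tsimkerujr.
Rule 3 (post-nasal voicing): /k/ is a voiceless stop immediately after the nasal /m/, so it voices to [g]. /tsimkerujr/ → tsimgerujr.
Rule 4 (final cluster simplification): /r/ is the second consonant of a word-final cluster /jr/, so it deletes. /tsimgerujr/ → tsimgeruj.

tsimgeruj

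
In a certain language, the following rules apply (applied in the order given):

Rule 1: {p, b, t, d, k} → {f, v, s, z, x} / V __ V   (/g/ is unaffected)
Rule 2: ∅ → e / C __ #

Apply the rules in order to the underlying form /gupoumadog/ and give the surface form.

Rule 1 (intervocalic spirantization): /p/ is a stop between vowels /u/ and /o/, so it spirantizes to the fricative [f]. /d/ is a stop between vowels /a/ and /o/, so it spirantizes to the fricative [z]. /gupoumadog/ → gufoumazog.
Rule 2 (final e-epenthesis): the form ends in the consonant /g/, so [e] is inserted word-finally. /gufoumazog/ → gufoumazoge.

gufoumazoge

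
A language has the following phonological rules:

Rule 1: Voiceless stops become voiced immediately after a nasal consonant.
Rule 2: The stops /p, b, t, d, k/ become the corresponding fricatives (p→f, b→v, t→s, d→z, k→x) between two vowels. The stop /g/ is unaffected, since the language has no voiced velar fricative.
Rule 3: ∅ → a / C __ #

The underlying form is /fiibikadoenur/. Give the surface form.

Rule 1 (post-nasal voicing): no segment meets the environment; /fiibikadoenur/ is unchanged.
Rule 2 (intervocalic spirantization): /b/ is a stop between vowels /i/ and /i/, so it spirantizes to the fricative [v]. /k/ is a stop between vowels /i/ and /a/, so it spirantizes to the fricative [x]. /d/ is a stop between vowels /a/ and /o/, so it spirantizes to the fricative [z]. /fiibikadoenur/ → fiivixazoenur.
Rule 3 (final a-epenthesis): the form ends in the consonant /r/, so [a] is inserted word-finally. /fiivixazoenur/ → fiivixazoenura.

fiivixazoenura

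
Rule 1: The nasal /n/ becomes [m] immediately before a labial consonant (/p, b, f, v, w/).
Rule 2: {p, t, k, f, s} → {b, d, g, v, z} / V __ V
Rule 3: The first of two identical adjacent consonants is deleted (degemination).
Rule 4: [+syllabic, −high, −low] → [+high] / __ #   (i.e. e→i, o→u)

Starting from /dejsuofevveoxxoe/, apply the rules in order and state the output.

Rule 1 (nasal place assimilation): no segment meets the environment; /dejsuofevveoxxoe/ is unchanged.
Rule 2 (intervocalic voicing): /f/ is a voiceless obstruent between vowels /o/ and /e/, so it voices to [v]. /dejsuofevveoxxoe/ → dejsuovevveoxxoe.
Rule 3 (degemination): /vv/ is a geminate; the first /v/ deletes. /xx/ is a geminate; the first /x/ deletes. /dejsuovevveoxxoe/ → dejsuoveveoxoe.
Rule 4 (final vowel raising): /e/ is a mid vowel in word-final position, so it raises to [i]. /dejsuoveveoxoe/ → dejsuoveveoxoi.

dejsuoveveoxoi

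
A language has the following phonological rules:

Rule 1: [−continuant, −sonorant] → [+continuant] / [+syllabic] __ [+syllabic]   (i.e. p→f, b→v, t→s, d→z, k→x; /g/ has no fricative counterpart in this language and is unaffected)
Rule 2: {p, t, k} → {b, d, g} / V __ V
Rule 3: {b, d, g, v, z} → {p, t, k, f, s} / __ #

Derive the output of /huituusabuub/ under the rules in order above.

Rule 1 (intervocalic spirantization): /t/ is a stop between vowels /i/ and /u/, so it spirantizes to the fricative [s]. /b/ is a stop between vowels /a/ and /u/, so it spirantizes to the fricative [v]. /huituusabuub/ → huisuusavuub.
Rule 2 (intervocalic voicing): no segment meets the environment; /huisuusavuub/ is unchanged.
Rule 3 (final devoicing): /b/ is a voiced obstruent in word-final position, so it devoices to [p]. /huisuusavuub/ → huisuusavuup.

huisuusavuup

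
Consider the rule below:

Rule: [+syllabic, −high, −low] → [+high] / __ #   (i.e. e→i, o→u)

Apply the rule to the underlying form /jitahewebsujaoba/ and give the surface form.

No segment of /jitahewebsujaoba/ meets the structural description of the rule, so the form surfaces unchanged.

jitahewebsujaoba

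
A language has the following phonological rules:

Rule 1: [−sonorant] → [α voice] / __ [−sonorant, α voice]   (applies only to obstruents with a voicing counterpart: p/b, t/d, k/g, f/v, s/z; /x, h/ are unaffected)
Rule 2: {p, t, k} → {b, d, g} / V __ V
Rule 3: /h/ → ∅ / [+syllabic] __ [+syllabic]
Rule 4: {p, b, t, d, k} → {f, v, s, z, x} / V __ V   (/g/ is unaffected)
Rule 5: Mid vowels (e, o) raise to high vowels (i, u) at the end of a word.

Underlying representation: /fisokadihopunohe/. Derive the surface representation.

fisogaziovunoi

Rule 1 (regressive voicing assimilation): no segment meets the environment; /fisokadihopunohe/ is unchanged.
Rule 2 (intervocalic voicing): /k/ is a voiceless stop between vowels /o/ and /a/, so it voices to [g]. /p/ is a voiceless stop between vowels /o/ and /u/, so it voices to [b]. /fisokadihopunohe/ → fisogadihobunohe.
Rule 3 (intervocalic h-deletion): /h/ occurs between vowels /i/ and /o/, so it deletes. /h/ occurs between vowels /o/ and /e/, so it deletes. /fisogadihobunohe/ → fisogadiobunoe.
Rule 4 (intervocalic spirantization): /d/ is a stop between vowels /a/ and /i/, so it spirantizes to the fricative [z]. /b/ is a stop between vowels /o/ and /u/, so it spirantizes to the fricative [v]. /fisogadiobunoe/ → fisogaziovunoe.
Rule 5 (final vowel raising): /e/ is a mid vowel in word-final position, so it raises to [i]. /fisogaziovunoe/ → fisogaziovunoi.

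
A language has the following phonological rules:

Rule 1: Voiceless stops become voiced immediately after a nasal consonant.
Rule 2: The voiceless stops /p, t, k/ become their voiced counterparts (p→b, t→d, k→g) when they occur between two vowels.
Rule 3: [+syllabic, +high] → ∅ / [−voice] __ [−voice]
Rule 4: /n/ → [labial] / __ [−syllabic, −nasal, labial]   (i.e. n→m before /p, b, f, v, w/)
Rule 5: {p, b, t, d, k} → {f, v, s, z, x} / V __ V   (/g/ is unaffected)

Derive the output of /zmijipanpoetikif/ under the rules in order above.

Rule 1 (post-nasal voicing): /p/ is a voiceless stop immediately after the nasal /n/, so it voices to [b]. /zmijipanpoetikif/ → zmijipanboetikif.
Rule 2 (intervocalic voicing): /p/ is a voiceless stop between vowels /i/ and /a/, so it voices to [b]. /t/ is a voiceless stop between vowels /e/ and /i/, so it voices to [d]. /k/ is a voiceless stop between vowels /i/ and /i/, so it voices to [g]. /zmijipanboetikif/ → zmijibanboedigif.
Rule 3 (high vowel syncope): no segment meets the environment; /zmijibanboedigif/ is unchanged.
Rule 4 (nasal place assimilation): /n/ precedes the labial consonant /b/, so it assimilates in place to [m]. /zmijibanboedigif/ → zmijibamboedigif.
Rule 5 (intervocalic spirantization): /b/ is a stop between vowels /i/ and /a/, so it spirantizes to the fricative [v]. /d/ is a stop between vowels /e/ and /i/, so it spirantizes to the fricative [z]. /zmijibamboedigif/ → zmijivamboezigif.

zmijivamboezigif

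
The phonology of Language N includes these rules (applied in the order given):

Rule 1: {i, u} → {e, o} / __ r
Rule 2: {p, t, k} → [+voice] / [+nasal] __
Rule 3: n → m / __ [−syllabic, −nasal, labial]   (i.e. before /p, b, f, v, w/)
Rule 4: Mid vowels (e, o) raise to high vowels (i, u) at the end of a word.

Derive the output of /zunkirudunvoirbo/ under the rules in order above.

Rule 1 (pre-rhotic lowering): /i/ is a high vowel immediately before /r/, so it lowers to [e]. /i/ is a high vowel immediately before /r/, so it lowers to [e]. /zunkirudunvoirbo/ → zunkerudunvoerbo.
Rule 2 (post-nasal voicing): /k/ is a voiceless stop immediately after the nasal /n/, so it voices to [g]. /zunkerudunvoerbo/ → zungerudunvoerbo.
Rule 3 (nasal place assimilation): /n/ precedes the labial consonant /v/, so it assimilates in place to [m]. /zungerudunvoerbo/ → zungerudumvoerbo.
Rule 4 (final vowel raising): /o/ is a mid vowel in word-final position, so it raises to [u]. /zungerudumvoerbo/ → zungerudumvoerbu.

zungerudumvoerbu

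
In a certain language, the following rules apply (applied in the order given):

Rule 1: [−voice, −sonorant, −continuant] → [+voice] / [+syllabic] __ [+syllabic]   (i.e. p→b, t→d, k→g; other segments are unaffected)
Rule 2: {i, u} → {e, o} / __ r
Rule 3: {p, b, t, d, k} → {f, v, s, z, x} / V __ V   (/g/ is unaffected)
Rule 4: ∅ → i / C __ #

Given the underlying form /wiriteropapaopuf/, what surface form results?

Rule 1 (intervocalic voicing): /t/ is a voiceless stop between vowels /i/ and /e/, so it voices to [d]. /p/ is a voiceless stop between vowels /o/ and /a/, so it voices to [b]. /p/ is a voiceless stop between vowels /a/ and /a/, so it voices to [b]. /p/ is a voiceless stop between vowels /o/ and /u/, so it voices to [b]. /wiriteropapaopuf/ → wiriderobabaobuf.
Rule 2 (pre-rhotic lowering): /i/ is a high vowel immediately before /r/, so it lowers to [e]. /wiriderobabaobuf/ → weriderobabaobuf.
Rule 3 (intervocalic spirantization): /d/ is a stop between vowels /i/ and /e/, so it spirantizes to the fricative [z]. /b/ is a stop between vowels /o/ and /a/, so it spirantizes to the fricative [v]. /b/ is a stop between vowels /a/ and /a/, so it spirantizes to the fricative [v]. /b/ is a stop between vowels /o/ and /u/, so it spirantizes to the fricative [v]. /weriderobabaobuf/ → werizerovavaovuf.
Rule 4 (final i-epenthesis): the form ends in the consonant /f/, so [i] is inserted word-finally. /werizerovavaovuf/ → werizerovavaovufi.

werizerovavaovufi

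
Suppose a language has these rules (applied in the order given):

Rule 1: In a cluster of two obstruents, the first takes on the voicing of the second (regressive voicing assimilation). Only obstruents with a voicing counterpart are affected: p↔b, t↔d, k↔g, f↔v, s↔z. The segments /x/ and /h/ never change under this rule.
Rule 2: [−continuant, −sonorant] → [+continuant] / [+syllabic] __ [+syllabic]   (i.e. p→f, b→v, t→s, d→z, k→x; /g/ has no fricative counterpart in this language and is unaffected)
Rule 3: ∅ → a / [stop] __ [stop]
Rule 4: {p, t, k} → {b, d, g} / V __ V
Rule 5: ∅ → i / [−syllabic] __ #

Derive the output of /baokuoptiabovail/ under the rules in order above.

baoxuobadiavovaili

Rule 1 (regressive voicing assimilation): no segment meets the environment; /baokuoptiabovail/ is unchanged.
Rule 2 (intervocalic spirantization): /k/ is a stop between vowels /o/ and /u/, so it spirantizes to the fricative [x]. /b/ is a stop between vowels /a/ and /o/, so it spirantizes to the fricative [v]. /baokuoptiabovail/ → baoxuoptiavovail.
Rule 3 (stop-cluster a-epenthesis): /p/ and /t/ form a stop–stop cluster, so [a] is inserted between them. /baoxuoptiavovail/ → baoxuopatiavovail.
Rule 4 (intervocalic voicing): /p/ is a voiceless stop between vowels /o/ and /a/, so it voices to [b]. /t/ is a voiceless stop between vowels /a/ and /i/, so it voices to [d]. /baoxuopatiavovail/ → baoxuobadiavovail.
Rule 5 (final i-epenthesis): the form ends in the consonant /l/, so [i] is inserted word-finally. /baoxuobadiavovail/ → baoxuobadiavovaili.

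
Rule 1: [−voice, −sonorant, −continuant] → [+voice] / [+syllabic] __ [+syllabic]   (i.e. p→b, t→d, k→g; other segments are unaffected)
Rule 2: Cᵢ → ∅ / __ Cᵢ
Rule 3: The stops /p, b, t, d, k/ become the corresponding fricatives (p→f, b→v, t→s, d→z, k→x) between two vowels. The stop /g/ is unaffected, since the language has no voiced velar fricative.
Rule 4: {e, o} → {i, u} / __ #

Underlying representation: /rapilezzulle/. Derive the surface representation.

Rule 1 (intervocalic voicing): /p/ is a voiceless stop between vowels /a/ and /i/, so it voices to [b]. /rapilezzulle/ → rabilezzulle.
Rule 2 (degemination): /zz/ is a geminate; the first /z/ deletes. /ll/ is a geminate; the first /l/ deletes. /rabilezzulle/ → rabilezule.
Rule 3 (intervocalic spirantization): /b/ is a stop between vowels /a/ and /i/, so it spirantizes to the fricative [v]. /rabilezule/ → ravilezule.
Rule 4 (final vowel raising): /e/ is a mid vowel in word-final position, so it raises to [i]. /ravilezule/ → ravilezuli.

ravilezuli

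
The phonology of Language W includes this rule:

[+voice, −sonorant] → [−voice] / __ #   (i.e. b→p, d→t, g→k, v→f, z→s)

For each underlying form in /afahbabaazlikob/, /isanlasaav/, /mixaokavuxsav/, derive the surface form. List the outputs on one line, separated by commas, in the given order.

afahbabaazlikop, isanlasaaf, mixaokavuxsaf

/afahbabaazlikob/: /b/ is a voiced obstruent in word-final position, so it devoices to [p]. → [afahbabaazlikop].
/isanlasaav/: /v/ is a voiced obstruent in word-final position, so it devoices to [f]. → [isanlasaaf].
/mixaokavuxsav/: /v/ is a voiced obstruent in word-final position, so it devoices to [f]. → [mixaokavuxsaf].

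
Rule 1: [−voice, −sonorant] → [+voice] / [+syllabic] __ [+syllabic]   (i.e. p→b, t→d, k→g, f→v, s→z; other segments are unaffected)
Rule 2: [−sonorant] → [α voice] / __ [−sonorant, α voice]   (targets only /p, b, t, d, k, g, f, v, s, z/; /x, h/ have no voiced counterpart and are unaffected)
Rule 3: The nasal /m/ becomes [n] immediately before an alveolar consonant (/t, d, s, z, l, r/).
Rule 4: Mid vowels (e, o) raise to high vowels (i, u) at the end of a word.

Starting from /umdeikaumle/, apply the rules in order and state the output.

undeigaunli

Rule 1 (intervocalic voicing): /k/ is a voiceless obstruent between vowels /i/ and /a/, so it voices to [g]. /umdeikaumle/ → umdeigaumle.
Rule 2 (regressive voicing assimilation): no segment meets the environment; /umdeigaumle/ is unchanged.
Rule 3 (nasal place assimilation): /m/ precedes the alveolar consonant /d/, so it assimilates in place to [n]. /m/ precedes the alveolar consonant /l/, so it assimilates in place to [n]. /umdeigaumle/ → undeigaunle.
Rule 4 (final vowel raising): /e/ is a mid vowel in word-final position, so it raises to [i]. /undeigaunle/ → undeigaunli.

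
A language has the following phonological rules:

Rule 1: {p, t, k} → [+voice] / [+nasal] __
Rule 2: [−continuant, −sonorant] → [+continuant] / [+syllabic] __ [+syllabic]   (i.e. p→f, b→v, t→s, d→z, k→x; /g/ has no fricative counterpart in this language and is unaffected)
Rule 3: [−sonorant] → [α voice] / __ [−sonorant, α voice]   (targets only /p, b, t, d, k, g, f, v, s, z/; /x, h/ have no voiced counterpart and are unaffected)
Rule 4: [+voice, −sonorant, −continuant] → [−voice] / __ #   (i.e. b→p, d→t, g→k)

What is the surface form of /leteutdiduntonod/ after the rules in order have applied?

leseuddizundonot

Rule 1 (post-nasal voicing): /t/ is a voiceless stop immediately after the nasal /n/, so it voices to [d]. /leteutdiduntonod/ → leteutdidundonod.
Rule 2 (intervocalic spirantization): /t/ is a stop between vowels /e/ and /e/, so it spirantizes to the fricative [s]. /d/ is a stop between vowels /i/ and /u/, so it spirantizes to the fricative [z]. /leteutdidundonod/ → leseutdizundonod.
Rule 3 (regressive voicing assimilation): /t/ precedes the voiced obstruent /d/, so it voices to [d] by assimilation. /leseutdizundonod/ → leseuddizundonod.
Rule 4 (final devoicing): /d/ is a voiced stop in word-final position, so it devoices to [t]. /leseuddizundonod/ → leseuddizundonot.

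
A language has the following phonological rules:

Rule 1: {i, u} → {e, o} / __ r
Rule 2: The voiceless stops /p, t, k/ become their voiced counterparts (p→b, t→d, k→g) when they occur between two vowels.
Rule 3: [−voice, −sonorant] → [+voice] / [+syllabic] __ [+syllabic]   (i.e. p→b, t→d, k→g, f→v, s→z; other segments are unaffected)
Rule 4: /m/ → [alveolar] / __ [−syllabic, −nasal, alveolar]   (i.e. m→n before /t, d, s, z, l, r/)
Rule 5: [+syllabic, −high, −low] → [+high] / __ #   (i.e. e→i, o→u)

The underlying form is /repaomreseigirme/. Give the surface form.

Rule 1 (pre-rhotic lowering): /i/ is a high vowel immediately before /r/, so it lowers to [e]. /repaomreseigirme/ → repaomreseigerme.
Rule 2 (intervocalic voicing): /p/ is a voiceless stop between vowels /e/ and /a/, so it voices to [b]. /repaomreseigerme/ → rebaomreseigerme.
Rule 3 (intervocalic voicing): /s/ is a voiceless obstruent between vowels /e/ and /e/, so it voices to [z]. /rebaomreseigerme/ → rebaomrezeigerme.
Rule 4 (nasal place assimilation): /m/ precedes the alveolar consonant /r/, so it assimilates in place to [n]. /rebaomrezeigerme/ → rebaonrezeigerme.
Rule 5 (final vowel raising): /e/ is a mid vowel in word-final position, so it raises to [i]. /rebaonrezeigerme/ → rebaonrezeigermi.

rebaonrezeigermi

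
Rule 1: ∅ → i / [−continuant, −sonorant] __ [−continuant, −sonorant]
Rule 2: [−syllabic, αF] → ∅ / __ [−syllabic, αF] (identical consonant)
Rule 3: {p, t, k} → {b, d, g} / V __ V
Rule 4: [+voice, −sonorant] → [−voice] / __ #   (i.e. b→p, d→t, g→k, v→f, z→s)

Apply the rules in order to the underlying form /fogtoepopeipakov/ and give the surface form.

Rule 1 (stop-cluster i-epenthesis): /g/ and /t/ form a stop–stop cluster, so [i] is inserted between them. /fogtoepopeipakov/ → fogitoepopeipakov.
Rule 2 (degemination): no segment meets the environment; /fogitoepopeipakov/ is unchanged.
Rule 3 (intervocalic voicing): /t/ is a voiceless stop between vowels /i/ and /o/, so it voices to [d]. /p/ is a voiceless stop between vowels /e/ and /o/, so it voices to [b]. /p/ is a voiceless stop between vowels /o/ and /e/, so it voices to [b]. /p/ is a voiceless stop between vowels /i/ and /a/, so it voices to [b]. /k/ is a voiceless stop between vowels /a/ and /o/, so it voices to [g]. /fogitoepopeipakov/ → fogidoebobeibagov.
Rule 4 (final devoicing): /v/ is a voiced obstruent in word-final position, so it devoices to [f]. /fogidoebobeibagov/ → fogidoebobeibagof.

fogidoebobeibagof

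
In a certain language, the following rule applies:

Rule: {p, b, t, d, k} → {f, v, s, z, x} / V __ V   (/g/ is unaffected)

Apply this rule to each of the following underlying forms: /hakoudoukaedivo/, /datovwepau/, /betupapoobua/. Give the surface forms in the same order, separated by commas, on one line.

/hakoudoukaedivo/: /k/ is a stop between vowels /a/ and /o/, so it spirantizes to the fricative [x]. /d/ is a stop between vowels /u/ and /o/, so it spirantizes to the fricative [z]. /k/ is a stop between vowels /u/ and /a/, so it spirantizes to the fricative [x]. /d/ is a stop between vowels /e/ and /i/, so it spirantizes to the fricative [z]. → [haxouzouxaezivo].
/datovwepau/: /t/ is a stop between vowels /a/ and /o/, so it spirantizes to the fricative [s]. /p/ is a stop between vowels /e/ and /a/, so it spirantizes to the fricative [f]. → [dasovwefau].
/betupapoobua/: /t/ is a stop between vowels /e/ and /u/, so it spirantizes to the fricative [s]. /p/ is a stop between vowels /u/ and /a/, so it spirantizes to the fricative [f]. /p/ is a stop between vowels /a/ and /o/, so it spirantizes to the fricative [f]. /b/ is a stop between vowels /o/ and /u/, so it spirantizes to the fricative [v]. → [besufafoovua].

haxouzouxaezivo, dasovwefau, besufafoovua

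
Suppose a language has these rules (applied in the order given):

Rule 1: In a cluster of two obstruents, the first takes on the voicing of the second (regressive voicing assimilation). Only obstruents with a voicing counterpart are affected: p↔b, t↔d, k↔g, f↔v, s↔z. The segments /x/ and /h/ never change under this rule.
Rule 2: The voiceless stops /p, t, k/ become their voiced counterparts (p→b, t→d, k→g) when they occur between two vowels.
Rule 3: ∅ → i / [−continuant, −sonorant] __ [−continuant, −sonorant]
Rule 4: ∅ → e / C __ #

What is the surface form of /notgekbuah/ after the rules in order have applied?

nodigegibuahe

Rule 1 (regressive voicing assimilation): /t/ precedes the voiced obstruent /g/, so it voices to [d] by assimilation. /k/ precedes the voiced obstruent /b/, so it voices to [g] by assimilation. /notgekbuah/ → nodgegbuah.
Rule 2 (intervocalic voicing): no segment meets the environment; /nodgegbuah/ is unchanged.
Rule 3 (stop-cluster i-epenthesis): /d/ and /g/ form a stop–stop cluster, so [i] is inserted between them. /g/ and /b/ form a stop–stop cluster, so [i] is inserted between them. /nodgegbuah/ → nodigegibuah.
Rule 4 (final e-epenthesis): the form ends in the consonant /h/, so [e] is inserted word-finally. /nodigegibuah/ → nodigegibuahe.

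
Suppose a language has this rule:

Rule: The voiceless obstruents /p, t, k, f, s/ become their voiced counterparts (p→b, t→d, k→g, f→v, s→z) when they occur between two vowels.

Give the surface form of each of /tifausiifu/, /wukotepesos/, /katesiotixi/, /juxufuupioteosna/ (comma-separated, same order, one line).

tivauziivu, wugodebezos, kadeziodixi, juxuvuubiodeosna

/tifausiifu/: /f/ is a voiceless obstruent between vowels /i/ and /a/, so it voices to [v]. /s/ is a voiceless obstruent between vowels /u/ and /i/, so it voices to [z]. /f/ is a voiceless obstruent between vowels /i/ and /u/, so it voices to [v]. → [tivauziivu].
/wukotepesos/: /k/ is a voiceless obstruent between vowels /u/ and /o/, so it voices to [g]. /t/ is a voiceless obstruent between vowels /o/ and /e/, so it voices to [d]. /p/ is a voiceless obstruent between vowels /e/ and /e/, so it voices to [b]. /s/ is a voiceless obstruent between vowels /e/ and /o/, so it voices to [z]. → [wugodebezos].
/katesiotixi/: /t/ is a voiceless obstruent between vowels /a/ and /e/, so it voices to [d]. /s/ is a voiceless obstruent between vowels /e/ and /i/, so it voices to [z]. /t/ is a voiceless obstruent between vowels /o/ and /i/, so it voices to [d]. → [kadeziodixi].
/juxufuupioteosna/: /f/ is a voiceless obstruent between vowels /u/ and /u/, so it voices to [v]. /p/ is a voiceless obstruent between vowels /u/ and /i/, so it voices to [b]. /t/ is a voiceless obstruent between vowels /o/ and /e/, so it voices to [d]. → [juxuvuubiodeosna].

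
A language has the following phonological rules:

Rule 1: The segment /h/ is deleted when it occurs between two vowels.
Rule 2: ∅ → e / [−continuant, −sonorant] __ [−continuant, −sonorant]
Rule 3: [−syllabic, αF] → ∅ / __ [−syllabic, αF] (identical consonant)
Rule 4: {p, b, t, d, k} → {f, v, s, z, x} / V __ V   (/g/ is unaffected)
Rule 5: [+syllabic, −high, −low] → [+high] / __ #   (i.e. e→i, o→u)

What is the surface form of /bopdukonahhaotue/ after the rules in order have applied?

bofezuxonahaosui

Rule 1 (intervocalic h-deletion): no segment meets the environment; /bopdukonahhaotue/ is unchanged.
Rule 2 (stop-cluster e-epenthesis): /p/ and /d/ form a stop–stop cluster, so [e] is inserted between them. /bopdukonahhaotue/ → bopedukonahhaotue.
Rule 3 (degemination): /hh/ is a geminate; the first /h/ deletes. /bopedukonahhaotue/ → bopedukonahaotue.
Rule 4 (intervocalic spirantization): /p/ is a stop between vowels /o/ and /e/, so it spirantizes to the fricative [f]. /d/ is a stop between vowels /e/ and /u/, so it spirantizes to the fricative [z]. /k/ is a stop between vowels /u/ and /o/, so it spirantizes to the fricative [x]. /t/ is a stop between vowels /o/ and /u/, so it spirantizes to the fricative [s]. /bopedukonahaotue/ → bofezuxonahaosue.
Rule 5 (final vowel raising): /e/ is a mid vowel in word-final position, so it raises to [i]. /bofezuxonahaosue/ → bofezuxonahaosui.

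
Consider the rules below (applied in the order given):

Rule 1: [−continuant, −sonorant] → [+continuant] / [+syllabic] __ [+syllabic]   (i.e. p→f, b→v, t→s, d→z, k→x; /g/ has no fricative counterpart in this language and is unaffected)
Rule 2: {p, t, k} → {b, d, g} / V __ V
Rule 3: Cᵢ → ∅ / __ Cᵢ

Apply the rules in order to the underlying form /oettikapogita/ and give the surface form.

Rule 1 (intervocalic spirantization): /k/ is a stop between vowels /i/ and /a/, so it spirantizes to the fricative [x]. /p/ is a stop between vowels /a/ and /o/, so it spirantizes to the fricative [f]. /t/ is a stop between vowels /i/ and /a/, so it spirantizes to the fricative [s]. /oettikapogita/ → oettixafogisa.
Rule 2 (intervocalic voicing): no segment meets the environment; /oettixafogisa/ is unchanged.
Rule 3 (degemination): /tt/ is a geminate; the first /t/ deletes. /oettixafogisa/ → oetixafogisa.

oetixafogisa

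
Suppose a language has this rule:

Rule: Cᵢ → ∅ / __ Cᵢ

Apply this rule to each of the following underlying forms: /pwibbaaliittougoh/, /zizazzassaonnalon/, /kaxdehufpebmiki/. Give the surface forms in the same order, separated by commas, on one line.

/pwibbaaliittougoh/: /bb/ is a geminate; the first /b/ deletes. /tt/ is a geminate; the first /t/ deletes. → [pwibaaliitougoh].
/zizazzassaonnalon/: /zz/ is a geminate; the first /z/ deletes. /ss/ is a geminate; the first /s/ deletes. /nn/ is a geminate; the first /n/ deletes. → [zizazasaonalon].
/kaxdehufpebmiki/: the rule's environment is not met; surfaces unchanged as [kaxdehufpebmiki].

pwibaaliitougoh, zizazasaonalon, kaxdehufpebmiki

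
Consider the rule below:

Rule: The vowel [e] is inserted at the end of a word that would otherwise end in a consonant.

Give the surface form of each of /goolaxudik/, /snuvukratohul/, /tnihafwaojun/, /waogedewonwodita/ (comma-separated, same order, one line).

goolaxudike, snuvukratohule, tnihafwaojune, waogedewonwodita

/goolaxudik/: the form ends in the consonant /k/, so [e] is inserted word-finally. → [goolaxudike].
/snuvukratohul/: the form ends in the consonant /l/, so [e] is inserted word-finally. → [snuvukratohule].
/tnihafwaojun/: the form ends in the consonant /n/, so [e] is inserted word-finally. → [tnihafwaojune].
/waogedewonwodita/: the rule's environment is not met; surfaces unchanged as [waogedewonwodita].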